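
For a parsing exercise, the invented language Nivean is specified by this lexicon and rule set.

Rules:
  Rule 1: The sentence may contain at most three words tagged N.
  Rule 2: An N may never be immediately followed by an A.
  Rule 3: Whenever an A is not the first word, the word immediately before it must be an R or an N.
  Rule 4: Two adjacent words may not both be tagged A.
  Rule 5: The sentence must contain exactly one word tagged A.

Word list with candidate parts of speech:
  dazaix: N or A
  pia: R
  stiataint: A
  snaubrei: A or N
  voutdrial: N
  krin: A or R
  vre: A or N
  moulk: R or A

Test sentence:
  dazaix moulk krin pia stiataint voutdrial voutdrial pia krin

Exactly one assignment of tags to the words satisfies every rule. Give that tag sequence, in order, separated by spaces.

Candidates per position — 1:dazaix {N,A}; 2:moulk {R,A}; 3:krin {A,R}; 4:pia {R}; 5:stiataint {A}; 6:voutdrial {N}; 7:voutdrial {N}; 8:pia {R}; 9:krin {A,R}.
Position 1: tagging it A would leave rule 5 unsatisfiable, so it must be N.
Position 2: tagging it A would leave rule 2 unsatisfiable, so it must be R.
Position 3: tagging it A would leave rule 5 unsatisfiable, so it must be R.
Position 9: tagging it A would leave rule 5 unsatisfiable, so it must be R.
So the tagging must be: N R R R A N N R R.
Verifying each rule — rule 1 ok; rule 2 ok; rule 3 ok; rule 4 ok; rule 5 ok.

N R R R A N N R R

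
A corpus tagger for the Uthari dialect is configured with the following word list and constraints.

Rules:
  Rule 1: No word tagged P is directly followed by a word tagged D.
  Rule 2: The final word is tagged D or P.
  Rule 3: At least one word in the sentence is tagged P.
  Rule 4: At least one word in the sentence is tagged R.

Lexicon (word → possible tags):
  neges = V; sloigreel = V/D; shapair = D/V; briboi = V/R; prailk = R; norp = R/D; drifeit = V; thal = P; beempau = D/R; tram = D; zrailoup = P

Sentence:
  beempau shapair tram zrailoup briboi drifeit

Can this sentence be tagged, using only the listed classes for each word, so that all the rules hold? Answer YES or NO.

NO

Candidates per position — 1:beempau {D,R}; 2:shapair {D,V}; 3:tram {D}; 4:zrailoup {P}; 5:briboi {V,R}; 6:drifeit {V}.
Rule 2 cannot be satisfied by any choice of tags from the lexicon.
So there is no consistent tagging.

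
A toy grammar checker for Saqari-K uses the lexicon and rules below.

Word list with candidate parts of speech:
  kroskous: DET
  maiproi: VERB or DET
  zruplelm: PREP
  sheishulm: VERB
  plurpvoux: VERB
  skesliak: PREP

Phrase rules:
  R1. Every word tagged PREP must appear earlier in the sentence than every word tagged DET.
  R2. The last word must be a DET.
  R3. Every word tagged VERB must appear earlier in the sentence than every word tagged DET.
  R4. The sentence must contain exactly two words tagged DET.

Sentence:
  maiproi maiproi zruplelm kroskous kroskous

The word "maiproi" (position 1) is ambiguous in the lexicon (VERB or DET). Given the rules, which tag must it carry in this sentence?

Candidates per position — 1:maiproi {VERB,DET}; 2:maiproi {VERB,DET}; 3:zruplelm {PREP}; 4:kroskous {DET}; 5:kroskous {DET}.
Position 1: tagging it DET would leave rule 1 unsatisfiable, so it must be VERB.
Position 2: tagging it DET would leave rule 1 unsatisfiable, so it must be VERB.
So the tagging must be: VERB VERB PREP DET DET.
Verifying each rule — rule 1 ok; rule 2 ok; rule 3 ok; rule 4 ok.

VERB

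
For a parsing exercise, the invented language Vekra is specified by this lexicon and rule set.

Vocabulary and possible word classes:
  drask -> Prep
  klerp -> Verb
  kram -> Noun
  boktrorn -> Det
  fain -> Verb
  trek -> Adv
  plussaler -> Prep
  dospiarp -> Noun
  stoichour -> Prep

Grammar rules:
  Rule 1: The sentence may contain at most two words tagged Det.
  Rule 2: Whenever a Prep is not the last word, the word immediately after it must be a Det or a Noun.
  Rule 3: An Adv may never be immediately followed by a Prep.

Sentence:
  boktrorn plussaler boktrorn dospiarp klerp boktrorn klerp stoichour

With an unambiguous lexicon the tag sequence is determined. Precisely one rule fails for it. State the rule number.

1

Fixed tagging: Det Prep Det Noun Verb Det Verb Prep.
Checking each rule: R1 fails, R2 ok, R3 ok.
Only rule 1 fails.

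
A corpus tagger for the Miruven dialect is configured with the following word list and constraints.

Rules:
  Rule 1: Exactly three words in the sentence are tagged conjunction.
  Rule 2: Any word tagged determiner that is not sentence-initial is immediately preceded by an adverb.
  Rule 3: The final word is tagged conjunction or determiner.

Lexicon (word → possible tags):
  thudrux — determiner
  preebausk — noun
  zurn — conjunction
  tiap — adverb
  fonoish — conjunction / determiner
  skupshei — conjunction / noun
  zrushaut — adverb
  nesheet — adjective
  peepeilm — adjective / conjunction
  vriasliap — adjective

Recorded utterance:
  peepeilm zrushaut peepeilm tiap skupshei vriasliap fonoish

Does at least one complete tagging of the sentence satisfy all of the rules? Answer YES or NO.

YES

Candidates per position — 1:peepeilm {adjective,conjunction}; 2:zrushaut {adverb}; 3:peepeilm {adjective,conjunction}; 4:tiap {adverb}; 5:skupshei {conjunction,noun}; 6:vriasliap {adjective}; 7:fonoish {conjunction,determiner}.
One satisfying assignment: conjunction adverb conjunction adverb noun adjective conjunction.
Checking: rule 1 satisfied; rule 2 satisfied; rule 3 satisfied.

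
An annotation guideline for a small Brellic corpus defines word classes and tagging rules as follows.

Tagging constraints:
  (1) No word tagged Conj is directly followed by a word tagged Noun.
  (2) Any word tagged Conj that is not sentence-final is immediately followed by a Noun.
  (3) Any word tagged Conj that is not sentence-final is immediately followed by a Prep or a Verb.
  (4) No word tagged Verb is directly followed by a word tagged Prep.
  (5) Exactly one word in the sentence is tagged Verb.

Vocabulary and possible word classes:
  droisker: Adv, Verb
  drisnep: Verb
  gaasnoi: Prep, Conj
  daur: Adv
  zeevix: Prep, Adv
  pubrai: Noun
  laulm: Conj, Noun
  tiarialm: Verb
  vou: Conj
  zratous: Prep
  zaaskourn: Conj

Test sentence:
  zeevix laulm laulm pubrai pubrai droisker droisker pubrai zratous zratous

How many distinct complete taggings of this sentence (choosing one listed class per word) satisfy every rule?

4

Candidates per position — 1:zeevix {Prep,Adv}; 2:laulm {Conj,Noun}; 3:laulm {Conj,Noun}; 4:pubrai {Noun}; 5:pubrai {Noun}; 6:droisker {Adv,Verb}; 7:droisker {Adv,Verb}; 8:pubrai {Noun}; 9:zratous {Prep}; 10:zratous {Prep}.
There are 32 candidate sequences in total.
The sequences that satisfy every rule: Prep Noun Noun Noun Noun Adv Verb Noun Prep Prep; Prep Noun Noun Noun Noun Verb Adv Noun Prep Prep; Adv Noun Noun Noun Noun Adv Verb Noun Prep Prep; Adv Noun Noun Noun Noun Verb Adv Noun Prep Prep.
Count = 4.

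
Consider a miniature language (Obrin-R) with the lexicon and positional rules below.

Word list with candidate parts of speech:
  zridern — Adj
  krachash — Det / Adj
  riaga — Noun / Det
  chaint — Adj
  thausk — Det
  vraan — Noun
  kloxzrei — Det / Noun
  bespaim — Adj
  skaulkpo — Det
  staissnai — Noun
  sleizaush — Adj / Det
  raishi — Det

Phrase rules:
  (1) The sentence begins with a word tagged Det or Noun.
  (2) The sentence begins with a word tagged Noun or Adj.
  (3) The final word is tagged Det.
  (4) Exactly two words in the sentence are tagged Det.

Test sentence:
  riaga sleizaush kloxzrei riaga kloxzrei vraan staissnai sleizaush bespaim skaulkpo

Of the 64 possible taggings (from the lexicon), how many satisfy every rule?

Candidates per position — 1:riaga {Noun,Det}; 2:sleizaush {Adj,Det}; 3:kloxzrei {Det,Noun}; 4:riaga {Noun,Det}; 5:kloxzrei {Det,Noun}; 6:vraan {Noun}; 7:staissnai {Noun}; 8:sleizaush {Adj,Det}; 9:bespaim {Adj}; 10:skaulkpo {Det}.
There are 64 candidate sequences in total.
The sequences that satisfy every rule: Noun Adj Det Noun Noun Noun Noun Adj Adj Det; Noun Adj Noun Noun Det Noun Noun Adj Adj Det; Noun Adj Noun Noun Noun Noun Noun Det Adj Det; Noun Adj Noun Det Noun Noun Noun Adj Adj Det; Noun Det Noun Noun Noun Noun Noun Adj Adj Det.
Count = 5.

5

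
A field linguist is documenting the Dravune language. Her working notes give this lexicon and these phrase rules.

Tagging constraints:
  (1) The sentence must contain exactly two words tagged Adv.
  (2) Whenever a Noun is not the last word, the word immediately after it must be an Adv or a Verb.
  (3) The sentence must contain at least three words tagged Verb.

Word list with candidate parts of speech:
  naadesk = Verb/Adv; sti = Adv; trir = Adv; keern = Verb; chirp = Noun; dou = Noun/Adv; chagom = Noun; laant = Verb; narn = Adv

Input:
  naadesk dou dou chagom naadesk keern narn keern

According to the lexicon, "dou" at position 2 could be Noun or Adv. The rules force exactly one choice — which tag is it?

Candidates per position — 1:naadesk {Verb,Adv}; 2:dou {Noun,Adv}; 3:dou {Noun,Adv}; 4:chagom {Noun}; 5:naadesk {Verb,Adv}; 6:keern {Verb}; 7:narn {Adv}; 8:keern {Verb}.
At position 3, choosing Noun makes rule 2 impossible to satisfy; hence Adv.
At position 5, choosing Adv makes rule 1 impossible to satisfy; hence Verb.
At position 1, choosing Adv makes rule 1 impossible to satisfy; hence Verb.
At position 2, choosing Adv makes rule 1 impossible to satisfy; hence Noun.
The only consistent sequence is: Verb Noun Adv Noun Verb Verb Adv Verb.
Checking: rule 1 satisfied; rule 2 satisfied; rule 3 satisfied.

Noun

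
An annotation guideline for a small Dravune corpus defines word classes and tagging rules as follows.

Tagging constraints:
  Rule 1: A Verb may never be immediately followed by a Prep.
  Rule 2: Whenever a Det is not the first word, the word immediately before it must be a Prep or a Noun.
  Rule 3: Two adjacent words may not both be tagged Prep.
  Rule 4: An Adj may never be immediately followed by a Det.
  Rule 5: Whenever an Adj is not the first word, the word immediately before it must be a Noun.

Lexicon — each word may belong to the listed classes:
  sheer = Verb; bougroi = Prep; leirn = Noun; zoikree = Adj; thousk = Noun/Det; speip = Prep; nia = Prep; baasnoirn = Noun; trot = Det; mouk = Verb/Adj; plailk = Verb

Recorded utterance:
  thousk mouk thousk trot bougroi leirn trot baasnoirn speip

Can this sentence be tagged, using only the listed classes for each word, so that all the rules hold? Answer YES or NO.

YES

Candidates per position — 1:thousk {Noun,Det}; 2:mouk {Verb,Adj}; 3:thousk {Noun,Det}; 4:trot {Det}; 5:bougroi {Prep}; 6:leirn {Noun}; 7:trot {Det}; 8:baasnoirn {Noun}; 9:speip {Prep}.
One satisfying assignment: Det Verb Noun Det Prep Noun Det Noun Prep.
Rule-by-rule: rule 1 ok; rule 2 ok; rule 3 ok; rule 4 ok; rule 5 ok.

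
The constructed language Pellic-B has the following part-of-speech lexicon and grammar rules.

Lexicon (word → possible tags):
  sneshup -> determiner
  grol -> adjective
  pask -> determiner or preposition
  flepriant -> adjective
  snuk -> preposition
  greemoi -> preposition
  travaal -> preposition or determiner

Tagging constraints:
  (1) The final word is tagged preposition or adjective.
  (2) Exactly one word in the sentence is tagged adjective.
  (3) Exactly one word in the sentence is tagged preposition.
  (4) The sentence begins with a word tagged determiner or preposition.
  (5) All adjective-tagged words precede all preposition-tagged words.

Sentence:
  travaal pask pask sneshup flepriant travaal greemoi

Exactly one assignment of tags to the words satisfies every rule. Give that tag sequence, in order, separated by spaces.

determiner determiner determiner determiner adjective determiner preposition

Candidates per position — 1:travaal {preposition,determiner}; 2:pask {determiner,preposition}; 3:pask {determiner,preposition}; 4:sneshup {determiner}; 5:flepriant {adjective}; 6:travaal {preposition,determiner}; 7:greemoi {preposition}.
At position 1, choosing preposition makes rule 3 impossible to satisfy; hence determiner.
At position 2, choosing preposition makes rule 3 impossible to satisfy; hence determiner.
At position 3, choosing preposition makes rule 3 impossible to satisfy; hence determiner.
At position 6, choosing preposition makes rule 3 impossible to satisfy; hence determiner.
The only consistent sequence is: determiner determiner determiner determiner adjective determiner preposition.
Rule-by-rule: rule 1 ok; rule 2 ok; rule 3 ok; rule 4 ok; rule 5 ok.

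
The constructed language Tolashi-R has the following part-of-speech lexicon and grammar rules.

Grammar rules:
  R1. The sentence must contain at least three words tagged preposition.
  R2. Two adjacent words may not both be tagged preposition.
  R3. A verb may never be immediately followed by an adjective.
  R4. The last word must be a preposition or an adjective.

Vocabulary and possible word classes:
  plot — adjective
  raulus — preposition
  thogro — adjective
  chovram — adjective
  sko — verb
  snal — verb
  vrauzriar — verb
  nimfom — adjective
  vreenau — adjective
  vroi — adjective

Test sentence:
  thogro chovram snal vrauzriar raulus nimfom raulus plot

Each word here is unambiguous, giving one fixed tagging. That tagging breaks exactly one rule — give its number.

Fixed tagging: adjective adjective verb verb preposition adjective preposition adjective.
Rule check: R1 violated, R2 holds, R3 holds, R4 holds.
Only rule 1 fails.

1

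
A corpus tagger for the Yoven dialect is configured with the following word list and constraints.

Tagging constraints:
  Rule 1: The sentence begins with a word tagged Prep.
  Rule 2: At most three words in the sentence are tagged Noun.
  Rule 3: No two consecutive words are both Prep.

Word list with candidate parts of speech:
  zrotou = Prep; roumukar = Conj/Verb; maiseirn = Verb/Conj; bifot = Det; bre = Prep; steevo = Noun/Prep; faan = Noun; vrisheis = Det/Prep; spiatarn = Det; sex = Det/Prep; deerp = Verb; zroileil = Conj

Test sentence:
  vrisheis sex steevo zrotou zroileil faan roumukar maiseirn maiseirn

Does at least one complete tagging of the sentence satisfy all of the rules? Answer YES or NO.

Candidates per position — 1:vrisheis {Det,Prep}; 2:sex {Det,Prep}; 3:steevo {Noun,Prep}; 4:zrotou {Prep}; 5:zroileil {Conj}; 6:faan {Noun}; 7:roumukar {Conj,Verb}; 8:maiseirn {Verb,Conj}; 9:maiseirn {Verb,Conj}.
One satisfying assignment: Prep Det Noun Prep Conj Noun Conj Verb Conj.
Checking: rule 1 satisfied; rule 2 satisfied; rule 3 satisfied.

YES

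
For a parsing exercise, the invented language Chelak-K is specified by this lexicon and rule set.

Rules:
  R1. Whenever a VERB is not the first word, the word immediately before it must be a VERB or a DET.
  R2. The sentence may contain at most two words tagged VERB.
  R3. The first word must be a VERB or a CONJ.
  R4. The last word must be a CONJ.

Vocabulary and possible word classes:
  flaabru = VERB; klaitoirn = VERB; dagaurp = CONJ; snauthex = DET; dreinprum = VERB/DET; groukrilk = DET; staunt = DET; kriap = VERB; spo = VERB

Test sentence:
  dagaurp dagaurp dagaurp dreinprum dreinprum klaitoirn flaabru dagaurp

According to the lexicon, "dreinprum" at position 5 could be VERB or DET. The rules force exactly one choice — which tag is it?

Candidates per position — 1:dagaurp {CONJ}; 2:dagaurp {CONJ}; 3:dagaurp {CONJ}; 4:dreinprum {VERB,DET}; 5:dreinprum {VERB,DET}; 6:klaitoirn {VERB}; 7:flaabru {VERB}; 8:dagaurp {CONJ}.
At position 4, choosing VERB makes rule 1 impossible to satisfy; hence DET.
At position 5, choosing VERB makes rule 2 impossible to satisfy; hence DET.
The only consistent sequence is: CONJ CONJ CONJ DET DET VERB VERB CONJ.
Rule-by-rule: rule 1 holds; rule 2 holds; rule 3 holds; rule 4 holds.

DET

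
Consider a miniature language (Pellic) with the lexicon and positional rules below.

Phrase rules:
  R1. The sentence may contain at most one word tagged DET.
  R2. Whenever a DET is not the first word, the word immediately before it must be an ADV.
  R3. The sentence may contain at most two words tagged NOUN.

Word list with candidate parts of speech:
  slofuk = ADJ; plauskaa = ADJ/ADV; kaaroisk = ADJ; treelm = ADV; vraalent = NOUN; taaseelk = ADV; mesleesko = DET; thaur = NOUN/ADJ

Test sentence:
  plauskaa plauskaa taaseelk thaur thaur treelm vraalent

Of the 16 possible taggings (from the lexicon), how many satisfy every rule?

12

Candidates per position — 1:plauskaa {ADJ,ADV}; 2:plauskaa {ADJ,ADV}; 3:taaseelk {ADV}; 4:thaur {NOUN,ADJ}; 5:thaur {NOUN,ADJ}; 6:treelm {ADV}; 7:vraalent {NOUN}.
There are 16 candidate sequences in total.
Checking each against the rules leaves 12 sequences.
Count = 12.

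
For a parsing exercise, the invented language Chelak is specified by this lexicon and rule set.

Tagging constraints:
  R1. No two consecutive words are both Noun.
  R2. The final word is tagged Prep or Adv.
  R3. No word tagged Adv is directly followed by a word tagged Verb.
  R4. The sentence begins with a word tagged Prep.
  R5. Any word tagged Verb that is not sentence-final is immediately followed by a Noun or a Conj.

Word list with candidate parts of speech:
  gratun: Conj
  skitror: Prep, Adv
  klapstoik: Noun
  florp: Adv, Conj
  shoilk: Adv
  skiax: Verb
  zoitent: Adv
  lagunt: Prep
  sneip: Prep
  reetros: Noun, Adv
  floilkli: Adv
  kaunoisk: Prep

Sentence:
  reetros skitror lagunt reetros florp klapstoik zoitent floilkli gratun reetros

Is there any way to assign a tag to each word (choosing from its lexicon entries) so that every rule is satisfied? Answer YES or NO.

NO

Candidates per position — 1:reetros {Noun,Adv}; 2:skitror {Prep,Adv}; 3:lagunt {Prep}; 4:reetros {Noun,Adv}; 5:florp {Adv,Conj}; 6:klapstoik {Noun}; 7:zoitent {Adv}; 8:floilkli {Adv}; 9:gratun {Conj}; 10:reetros {Noun,Adv}.
Rule 4 cannot be satisfied by any choice of tags from the lexicon.
So there is no consistent tagging.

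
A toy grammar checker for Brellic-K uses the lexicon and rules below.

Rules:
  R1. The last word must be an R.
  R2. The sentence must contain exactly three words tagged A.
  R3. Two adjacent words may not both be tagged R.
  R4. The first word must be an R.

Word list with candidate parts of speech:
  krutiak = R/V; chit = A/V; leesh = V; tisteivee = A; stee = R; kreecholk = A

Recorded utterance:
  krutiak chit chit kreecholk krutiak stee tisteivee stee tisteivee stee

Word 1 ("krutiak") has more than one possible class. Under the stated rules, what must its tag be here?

R

Candidates per position — 1:krutiak {R,V}; 2:chit {A,V}; 3:chit {A,V}; 4:kreecholk {A}; 5:krutiak {R,V}; 6:stee {R}; 7:tisteivee {A}; 8:stee {R}; 9:tisteivee {A}; 10:stee {R}.
At position 1, choosing V makes rule 4 impossible to satisfy; hence R.
At position 2, choosing A makes rule 2 impossible to satisfy; hence V.
At position 3, choosing A makes rule 2 impossible to satisfy; hence V.
At position 5, choosing R makes rule 3 impossible to satisfy; hence V.
So the tagging must be: R V V A V R A R A R.
Verifying each rule — rule 1 satisfied; rule 2 satisfied; rule 3 satisfied; rule 4 satisfied.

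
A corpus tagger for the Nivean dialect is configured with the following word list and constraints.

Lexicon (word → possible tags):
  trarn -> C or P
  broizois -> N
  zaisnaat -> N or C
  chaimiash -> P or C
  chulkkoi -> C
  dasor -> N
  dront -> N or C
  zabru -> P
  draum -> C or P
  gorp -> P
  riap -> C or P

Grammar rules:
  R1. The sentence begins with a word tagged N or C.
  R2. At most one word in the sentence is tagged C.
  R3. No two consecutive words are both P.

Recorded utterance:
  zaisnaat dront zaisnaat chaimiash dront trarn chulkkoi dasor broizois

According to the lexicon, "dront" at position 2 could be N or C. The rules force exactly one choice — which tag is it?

Candidates per position — 1:zaisnaat {N,C}; 2:dront {N,C}; 3:zaisnaat {N,C}; 4:chaimiash {P,C}; 5:dront {N,C}; 6:trarn {C,P}; 7:chulkkoi {C}; 8:dasor {N}; 9:broizois {N}.
If word 1 were C, no tagging could satisfy rule 2; so word 1 is N.
If word 2 were C, no tagging could satisfy rule 2; so word 2 is N.
If word 3 were C, no tagging could satisfy rule 2; so word 3 is N.
If word 4 were C, no tagging could satisfy rule 2; so word 4 is P.
If word 5 were C, no tagging could satisfy rule 2; so word 5 is N.
If word 6 were C, no tagging could satisfy rule 2; so word 6 is P.
The unique satisfying tagging is: N N N P N P C N N.
Verifying each rule — rule 1 satisfied; rule 2 satisfied; rule 3 satisfied.

N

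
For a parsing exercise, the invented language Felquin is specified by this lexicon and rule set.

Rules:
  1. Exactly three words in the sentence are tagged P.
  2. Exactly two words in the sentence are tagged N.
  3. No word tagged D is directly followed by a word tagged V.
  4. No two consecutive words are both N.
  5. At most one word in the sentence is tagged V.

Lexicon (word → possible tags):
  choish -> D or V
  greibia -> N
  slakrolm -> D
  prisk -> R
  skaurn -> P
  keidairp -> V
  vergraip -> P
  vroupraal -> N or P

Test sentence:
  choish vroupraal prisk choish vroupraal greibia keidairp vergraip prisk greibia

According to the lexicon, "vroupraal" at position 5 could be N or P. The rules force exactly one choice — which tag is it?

P

Candidates per position — 1:choish {D,V}; 2:vroupraal {N,P}; 3:prisk {R}; 4:choish {D,V}; 5:vroupraal {N,P}; 6:greibia {N}; 7:keidairp {V}; 8:vergraip {P}; 9:prisk {R}; 10:greibia {N}.
Position 1: V is ruled out by rule 5; that leaves D.
Position 2: N is ruled out by rule 1; that leaves P.
Position 4: V is ruled out by rule 5; that leaves D.
Position 5: N is ruled out by rule 1; that leaves P.
The unique satisfying tagging is: D P R D P N V P R N.
Verifying each rule — rule 1 satisfied; rule 2 satisfied; rule 3 satisfied; rule 4 satisfied; rule 5 satisfied.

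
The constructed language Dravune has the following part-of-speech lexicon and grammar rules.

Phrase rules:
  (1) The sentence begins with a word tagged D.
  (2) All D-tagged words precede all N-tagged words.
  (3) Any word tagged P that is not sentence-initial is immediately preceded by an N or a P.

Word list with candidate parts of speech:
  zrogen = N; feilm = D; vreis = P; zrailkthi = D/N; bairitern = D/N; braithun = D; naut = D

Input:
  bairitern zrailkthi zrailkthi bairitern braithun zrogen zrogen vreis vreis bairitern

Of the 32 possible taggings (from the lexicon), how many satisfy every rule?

1

Candidates per position — 1:bairitern {D,N}; 2:zrailkthi {D,N}; 3:zrailkthi {D,N}; 4:bairitern {D,N}; 5:braithun {D}; 6:zrogen {N}; 7:zrogen {N}; 8:vreis {P}; 9:vreis {P}; 10:bairitern {D,N}.
There are 32 candidate sequences in total.
The sequences that satisfy every rule: D D D D D N N P P N.
Count = 1.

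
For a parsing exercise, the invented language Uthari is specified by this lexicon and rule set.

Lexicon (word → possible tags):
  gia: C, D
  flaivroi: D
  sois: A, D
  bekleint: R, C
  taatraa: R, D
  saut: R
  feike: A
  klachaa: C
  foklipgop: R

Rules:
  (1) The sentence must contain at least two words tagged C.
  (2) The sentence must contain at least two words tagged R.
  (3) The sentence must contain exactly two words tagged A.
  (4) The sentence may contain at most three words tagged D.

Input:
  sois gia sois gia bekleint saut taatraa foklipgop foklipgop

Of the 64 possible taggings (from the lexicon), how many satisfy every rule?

8

Candidates per position — 1:sois {A,D}; 2:gia {C,D}; 3:sois {A,D}; 4:gia {C,D}; 5:bekleint {R,C}; 6:saut {R}; 7:taatraa {R,D}; 8:foklipgop {R}; 9:foklipgop {R}.
There are 64 candidate sequences in total.
Checking each against the rules leaves 8 sequences.
Count = 8.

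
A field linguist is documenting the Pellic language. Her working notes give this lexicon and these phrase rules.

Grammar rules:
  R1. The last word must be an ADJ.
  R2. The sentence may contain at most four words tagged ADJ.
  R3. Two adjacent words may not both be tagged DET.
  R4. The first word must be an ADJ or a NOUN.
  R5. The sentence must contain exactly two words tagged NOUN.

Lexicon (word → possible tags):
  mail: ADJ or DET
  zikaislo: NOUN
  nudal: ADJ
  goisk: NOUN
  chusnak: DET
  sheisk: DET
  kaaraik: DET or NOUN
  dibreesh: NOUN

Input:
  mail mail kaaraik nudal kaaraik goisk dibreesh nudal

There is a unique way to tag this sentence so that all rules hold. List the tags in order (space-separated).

ADJ ADJ DET ADJ DET NOUN NOUN ADJ

Candidates per position — 1:mail {ADJ,DET}; 2:mail {ADJ,DET}; 3:kaaraik {DET,NOUN}; 4:nudal {ADJ}; 5:kaaraik {DET,NOUN}; 6:goisk {NOUN}; 7:dibreesh {NOUN}; 8:nudal {ADJ}.
Word 1 cannot be DET — rule 4 would then fail for every completion. It is ADJ.
Word 3 cannot be NOUN — rule 5 would then fail for every completion. It is DET.
Word 5 cannot be NOUN — rule 5 would then fail for every completion. It is DET.
Word 2 cannot be DET — rule 3 would then fail for every completion. It is ADJ.
The only consistent sequence is: ADJ ADJ DET ADJ DET NOUN NOUN ADJ.
Check: rule 1 ✓; rule 2 ✓; rule 3 ✓; rule 4 ✓; rule 5 ✓.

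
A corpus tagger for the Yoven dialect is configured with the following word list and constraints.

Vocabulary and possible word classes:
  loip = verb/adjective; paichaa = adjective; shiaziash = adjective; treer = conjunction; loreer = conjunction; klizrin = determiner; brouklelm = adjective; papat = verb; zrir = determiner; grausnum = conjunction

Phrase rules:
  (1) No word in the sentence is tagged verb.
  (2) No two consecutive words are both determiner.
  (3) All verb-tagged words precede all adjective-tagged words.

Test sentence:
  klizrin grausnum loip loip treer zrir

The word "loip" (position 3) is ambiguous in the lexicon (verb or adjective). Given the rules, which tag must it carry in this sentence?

adjective

Candidates per position — 1:klizrin {determiner}; 2:grausnum {conjunction}; 3:loip {verb,adjective}; 4:loip {verb,adjective}; 5:treer {conjunction}; 6:zrir {determiner}.
If word 3 were verb, no tagging could satisfy rule 1; so word 3 is adjective.
If word 4 were verb, no tagging could satisfy rule 1; so word 4 is adjective.
The unique satisfying tagging is: determiner conjunction adjective adjective conjunction determiner.
Check: rule 1 ✓; rule 2 ✓; rule 3 ✓.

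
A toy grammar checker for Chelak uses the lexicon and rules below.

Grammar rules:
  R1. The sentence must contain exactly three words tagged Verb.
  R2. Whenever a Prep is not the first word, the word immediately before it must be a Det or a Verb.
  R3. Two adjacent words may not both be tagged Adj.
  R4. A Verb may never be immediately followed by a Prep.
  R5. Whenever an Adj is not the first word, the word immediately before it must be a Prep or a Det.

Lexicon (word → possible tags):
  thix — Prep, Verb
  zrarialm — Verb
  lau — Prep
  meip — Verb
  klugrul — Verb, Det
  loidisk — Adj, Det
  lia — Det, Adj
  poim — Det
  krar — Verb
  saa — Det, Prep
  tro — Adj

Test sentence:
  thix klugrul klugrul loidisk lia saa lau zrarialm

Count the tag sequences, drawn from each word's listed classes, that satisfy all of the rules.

Candidates per position — 1:thix {Prep,Verb}; 2:klugrul {Verb,Det}; 3:klugrul {Verb,Det}; 4:loidisk {Adj,Det}; 5:lia {Det,Adj}; 6:saa {Det,Prep}; 7:lau {Prep}; 8:zrarialm {Verb}.
There are 64 candidate sequences in total.
Checking each against the rules leaves 7 sequences.
Count = 7.

7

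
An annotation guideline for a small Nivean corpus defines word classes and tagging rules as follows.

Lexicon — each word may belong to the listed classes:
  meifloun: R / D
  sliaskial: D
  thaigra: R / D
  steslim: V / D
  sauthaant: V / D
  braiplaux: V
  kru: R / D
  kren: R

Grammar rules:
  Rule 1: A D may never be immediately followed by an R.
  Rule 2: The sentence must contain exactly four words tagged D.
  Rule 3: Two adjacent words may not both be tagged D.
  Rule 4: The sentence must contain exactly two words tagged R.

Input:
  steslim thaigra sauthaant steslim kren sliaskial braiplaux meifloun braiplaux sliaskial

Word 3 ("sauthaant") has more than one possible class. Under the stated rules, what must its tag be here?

D

Candidates per position — 1:steslim {V,D}; 2:thaigra {R,D}; 3:sauthaant {V,D}; 4:steslim {V,D}; 5:kren {R}; 6:sliaskial {D}; 7:braiplaux {V}; 8:meifloun {R,D}; 9:braiplaux {V}; 10:sliaskial {D}.
At position 4, choosing D makes rule 1 impossible to satisfy; hence V.
Position 3: the remaining choice is settled jointly with positions 1, 2, 8 — only D at position 3 is part of a tagging that satisfies every rule.
The unique satisfying tagging is: V R D V R D V D V D.
Rule-by-rule: rule 1 satisfied; rule 2 satisfied; rule 3 satisfied; rule 4 satisfied.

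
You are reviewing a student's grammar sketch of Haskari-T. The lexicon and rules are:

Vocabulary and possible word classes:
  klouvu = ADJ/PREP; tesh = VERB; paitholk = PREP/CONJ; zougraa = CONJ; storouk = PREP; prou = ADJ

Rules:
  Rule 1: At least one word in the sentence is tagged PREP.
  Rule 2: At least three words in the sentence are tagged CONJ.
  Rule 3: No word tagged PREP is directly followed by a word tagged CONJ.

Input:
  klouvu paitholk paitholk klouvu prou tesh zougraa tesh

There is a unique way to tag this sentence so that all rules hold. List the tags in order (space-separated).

ADJ CONJ CONJ PREP ADJ VERB CONJ VERB

Candidates per position — 1:klouvu {ADJ,PREP}; 2:paitholk {PREP,CONJ}; 3:paitholk {PREP,CONJ}; 4:klouvu {ADJ,PREP}; 5:prou {ADJ}; 6:tesh {VERB}; 7:zougraa {CONJ}; 8:tesh {VERB}.
Word 2 cannot be PREP — rule 2 would then fail for every completion. It is CONJ.
Word 3 cannot be PREP — rule 2 would then fail for every completion. It is CONJ.
Word 1 cannot be PREP — rule 3 would then fail for every completion. It is ADJ.
Word 4 cannot be ADJ — rule 1 would then fail for every completion. It is PREP.
That leaves exactly one tagging: ADJ CONJ CONJ PREP ADJ VERB CONJ VERB.
Rule-by-rule: rule 1 ok; rule 2 ok; rule 3 ok.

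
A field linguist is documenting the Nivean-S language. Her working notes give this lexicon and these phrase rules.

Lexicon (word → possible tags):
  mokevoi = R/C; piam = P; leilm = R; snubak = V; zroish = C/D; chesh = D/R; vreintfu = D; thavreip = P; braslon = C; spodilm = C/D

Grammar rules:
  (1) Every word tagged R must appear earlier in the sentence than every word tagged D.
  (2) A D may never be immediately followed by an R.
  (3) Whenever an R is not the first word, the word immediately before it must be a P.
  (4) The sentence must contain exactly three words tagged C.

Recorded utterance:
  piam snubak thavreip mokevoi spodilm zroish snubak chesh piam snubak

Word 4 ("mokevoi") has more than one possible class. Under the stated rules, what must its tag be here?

Candidates per position — 1:piam {P}; 2:snubak {V}; 3:thavreip {P}; 4:mokevoi {R,C}; 5:spodilm {C,D}; 6:zroish {C,D}; 7:snubak {V}; 8:chesh {D,R}; 9:piam {P}; 10:snubak {V}.
Position 4: tagging it R would leave rule 4 unsatisfiable, so it must be C.
Position 5: tagging it D would leave rule 4 unsatisfiable, so it must be C.
Position 6: tagging it D would leave rule 4 unsatisfiable, so it must be C.
Position 8: tagging it R would leave rule 3 unsatisfiable, so it must be D.
That leaves exactly one tagging: P V P C C C V D P V.
Check: rule 1 holds; rule 2 holds; rule 3 holds; rule 4 holds.

C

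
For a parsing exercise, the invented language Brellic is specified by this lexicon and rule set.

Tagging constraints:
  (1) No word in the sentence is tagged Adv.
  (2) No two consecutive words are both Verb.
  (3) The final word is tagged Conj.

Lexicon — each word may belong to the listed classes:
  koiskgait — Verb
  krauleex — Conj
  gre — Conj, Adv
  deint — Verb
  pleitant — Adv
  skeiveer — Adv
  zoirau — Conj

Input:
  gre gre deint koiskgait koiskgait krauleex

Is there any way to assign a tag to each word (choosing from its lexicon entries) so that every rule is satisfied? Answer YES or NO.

NO

Candidates per position — 1:gre {Conj,Adv}; 2:gre {Conj,Adv}; 3:deint {Verb}; 4:koiskgait {Verb}; 5:koiskgait {Verb}; 6:krauleex {Conj}.
Rule 2 cannot be satisfied by any choice of tags from the lexicon.
So there is no consistent tagging.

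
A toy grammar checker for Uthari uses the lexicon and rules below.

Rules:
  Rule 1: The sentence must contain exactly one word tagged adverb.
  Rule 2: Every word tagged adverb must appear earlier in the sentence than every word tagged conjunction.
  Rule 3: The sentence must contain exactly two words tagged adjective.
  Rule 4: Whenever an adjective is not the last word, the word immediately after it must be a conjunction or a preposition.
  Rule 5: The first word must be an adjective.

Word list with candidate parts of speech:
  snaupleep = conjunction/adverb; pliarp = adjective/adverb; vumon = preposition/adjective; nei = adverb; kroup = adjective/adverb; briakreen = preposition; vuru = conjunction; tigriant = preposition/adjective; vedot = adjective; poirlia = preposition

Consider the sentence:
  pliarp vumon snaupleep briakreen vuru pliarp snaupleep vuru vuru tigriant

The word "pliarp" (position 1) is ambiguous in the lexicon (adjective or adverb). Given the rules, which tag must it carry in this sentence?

Candidates per position — 1:pliarp {adjective,adverb}; 2:vumon {preposition,adjective}; 3:snaupleep {conjunction,adverb}; 4:briakreen {preposition}; 5:vuru {conjunction}; 6:pliarp {adjective,adverb}; 7:snaupleep {conjunction,adverb}; 8:vuru {conjunction}; 9:vuru {conjunction}; 10:tigriant {preposition,adjective}.
Position 1: tagging it adverb would leave rule 5 unsatisfiable, so it must be adjective.
Position 2: tagging it adjective would leave rule 4 unsatisfiable, so it must be preposition.
Position 6: tagging it adverb would leave rule 2 unsatisfiable, so it must be adjective.
Position 7: tagging it adverb would leave rule 2 unsatisfiable, so it must be conjunction.
Position 10: tagging it adjective would leave rule 3 unsatisfiable, so it must be preposition.
Position 3: tagging it conjunction would leave rule 1 unsatisfiable, so it must be adverb.
That leaves exactly one tagging: adjective preposition adverb preposition conjunction adjective conjunction conjunction conjunction preposition.
Check: rule 1 ✓; rule 2 ✓; rule 3 ✓; rule 4 ✓; rule 5 ✓.

adjective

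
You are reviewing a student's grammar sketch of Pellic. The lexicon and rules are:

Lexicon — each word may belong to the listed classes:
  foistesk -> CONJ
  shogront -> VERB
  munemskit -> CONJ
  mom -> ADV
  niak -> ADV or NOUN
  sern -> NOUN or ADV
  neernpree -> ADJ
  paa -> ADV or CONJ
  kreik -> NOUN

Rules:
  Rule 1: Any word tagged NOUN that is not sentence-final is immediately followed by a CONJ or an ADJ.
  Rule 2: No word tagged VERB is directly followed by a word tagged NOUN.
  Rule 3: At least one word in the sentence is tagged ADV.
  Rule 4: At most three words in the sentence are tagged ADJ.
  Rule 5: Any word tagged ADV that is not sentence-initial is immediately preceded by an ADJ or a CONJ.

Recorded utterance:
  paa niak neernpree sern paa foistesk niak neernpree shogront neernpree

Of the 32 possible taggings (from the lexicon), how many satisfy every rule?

11

Candidates per position — 1:paa {ADV,CONJ}; 2:niak {ADV,NOUN}; 3:neernpree {ADJ}; 4:sern {NOUN,ADV}; 5:paa {ADV,CONJ}; 6:foistesk {CONJ}; 7:niak {ADV,NOUN}; 8:neernpree {ADJ}; 9:shogront {VERB}; 10:neernpree {ADJ}.
There are 32 candidate sequences in total.
Checking each against the rules leaves 11 sequences.
Count = 11.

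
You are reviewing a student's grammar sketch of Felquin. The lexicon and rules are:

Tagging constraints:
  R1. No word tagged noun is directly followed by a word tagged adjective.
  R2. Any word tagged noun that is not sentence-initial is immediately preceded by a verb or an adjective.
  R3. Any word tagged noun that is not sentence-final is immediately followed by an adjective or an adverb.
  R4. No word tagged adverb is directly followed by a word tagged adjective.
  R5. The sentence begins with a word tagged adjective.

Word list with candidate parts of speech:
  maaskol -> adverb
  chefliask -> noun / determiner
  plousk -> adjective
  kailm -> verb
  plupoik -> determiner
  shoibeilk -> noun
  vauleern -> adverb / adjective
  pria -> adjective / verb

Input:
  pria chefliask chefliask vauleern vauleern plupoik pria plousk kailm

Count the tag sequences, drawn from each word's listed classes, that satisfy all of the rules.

6

Candidates per position — 1:pria {adjective,verb}; 2:chefliask {noun,determiner}; 3:chefliask {noun,determiner}; 4:vauleern {adverb,adjective}; 5:vauleern {adverb,adjective}; 6:plupoik {determiner}; 7:pria {adjective,verb}; 8:plousk {adjective}; 9:kailm {verb}.
There are 64 candidate sequences in total.
Checking each against the rules leaves 6 sequences.
Count = 6.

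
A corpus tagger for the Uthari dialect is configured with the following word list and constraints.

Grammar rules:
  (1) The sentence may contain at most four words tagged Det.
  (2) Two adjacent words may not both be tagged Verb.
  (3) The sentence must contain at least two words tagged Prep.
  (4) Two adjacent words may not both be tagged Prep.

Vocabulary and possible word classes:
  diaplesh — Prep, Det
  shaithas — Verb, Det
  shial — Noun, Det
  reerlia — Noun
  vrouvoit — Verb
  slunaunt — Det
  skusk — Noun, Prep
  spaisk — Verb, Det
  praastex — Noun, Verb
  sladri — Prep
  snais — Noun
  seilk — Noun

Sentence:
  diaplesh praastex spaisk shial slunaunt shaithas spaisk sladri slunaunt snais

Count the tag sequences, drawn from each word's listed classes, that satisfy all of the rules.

Candidates per position — 1:diaplesh {Prep,Det}; 2:praastex {Noun,Verb}; 3:spaisk {Verb,Det}; 4:shial {Noun,Det}; 5:slunaunt {Det}; 6:shaithas {Verb,Det}; 7:spaisk {Verb,Det}; 8:sladri {Prep}; 9:slunaunt {Det}; 10:snais {Noun}.
There are 64 candidate sequences in total.
Checking each against the rules leaves 9 sequences.
Count = 9.

9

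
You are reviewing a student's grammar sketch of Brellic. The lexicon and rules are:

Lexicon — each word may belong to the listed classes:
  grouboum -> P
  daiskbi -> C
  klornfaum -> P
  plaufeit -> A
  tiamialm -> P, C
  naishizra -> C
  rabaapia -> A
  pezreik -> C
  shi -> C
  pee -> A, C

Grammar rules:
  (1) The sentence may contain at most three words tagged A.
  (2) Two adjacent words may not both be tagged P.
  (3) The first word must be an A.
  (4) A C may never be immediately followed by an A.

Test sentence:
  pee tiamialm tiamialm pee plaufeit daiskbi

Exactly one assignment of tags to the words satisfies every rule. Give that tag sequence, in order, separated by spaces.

Candidates per position — 1:pee {A,C}; 2:tiamialm {P,C}; 3:tiamialm {P,C}; 4:pee {A,C}; 5:plaufeit {A}; 6:daiskbi {C}.
If word 1 were C, no tagging could satisfy rule 3; so word 1 is A.
If word 3 were C, no tagging could satisfy rule 4; so word 3 is P.
If word 4 were C, no tagging could satisfy rule 4; so word 4 is A.
If word 2 were P, no tagging could satisfy rule 2; so word 2 is C.
The only consistent sequence is: A C P A A C.
Verifying each rule — rule 1 ✓; rule 2 ✓; rule 3 ✓; rule 4 ✓.

A C P A A C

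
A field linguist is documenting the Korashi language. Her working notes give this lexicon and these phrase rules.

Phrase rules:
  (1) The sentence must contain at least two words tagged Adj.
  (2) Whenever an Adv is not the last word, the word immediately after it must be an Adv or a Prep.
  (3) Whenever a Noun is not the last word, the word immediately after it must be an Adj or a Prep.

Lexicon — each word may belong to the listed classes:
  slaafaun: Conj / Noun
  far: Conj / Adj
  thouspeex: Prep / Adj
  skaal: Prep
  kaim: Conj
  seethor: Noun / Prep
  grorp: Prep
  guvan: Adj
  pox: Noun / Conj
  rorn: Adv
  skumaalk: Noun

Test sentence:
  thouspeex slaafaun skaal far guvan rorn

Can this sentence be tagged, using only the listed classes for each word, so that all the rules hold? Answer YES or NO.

YES

Candidates per position — 1:thouspeex {Prep,Adj}; 2:slaafaun {Conj,Noun}; 3:skaal {Prep}; 4:far {Conj,Adj}; 5:guvan {Adj}; 6:rorn {Adv}.
One satisfying assignment: Adj Noun Prep Adj Adj Adv.
Verifying each rule — rule 1 ok; rule 2 ok; rule 3 ok.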